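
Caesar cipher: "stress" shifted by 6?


Word: "stress"
Shift: 6
Each letter → (letter + shift) mod 26:
  's' (18) + 6 = 24 → 'y'
  't' (19) + 6 = 25 → 'z'
  'r' (17) + 6 = 23 → 'x'
  'e' (4) + 6 = 10 → 'k'
  's' (18) + 6 = 24 → 'y'
  's' (18) + 6 = 24 → 'y'
Result = "yzxkyy"


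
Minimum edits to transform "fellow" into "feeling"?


Word 1: "fellow" (length 6)
Word 2: "feeling" (length 7)
One optimal edit sequence (insert/delete/substitute each cost 1):
  1. keep 'f'
  2. insert 'e'  (+1)
  3. keep 'e'
  4. keep 'l'
  5. substitute 'l' -> 'i'  (+1)
  6. substitute 'o' -> 'n'  (+1)
  7. substitute 'w' -> 'g'  (+1)
Total edit operations: 4
Edit distance = 4


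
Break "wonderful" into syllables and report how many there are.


Word: "wonderful"
Syllable breakdown: won-der-ful
Counting: 3 parts
= 3 syllables


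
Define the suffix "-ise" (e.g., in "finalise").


Suffix: -ise
Example: finalise = final + -ise
Meaning = to make


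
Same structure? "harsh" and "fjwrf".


Pattern of "harsh": [0, 1, 2, 3, 0]
Pattern of "fjwrf": [0, 1, 2, 3, 0]
Patterns match
Same pattern = Yes


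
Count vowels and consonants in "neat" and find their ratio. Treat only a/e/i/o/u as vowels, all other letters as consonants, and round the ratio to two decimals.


Word: "neat"
Vowels (a,e,i,o,u): 2
Consonants: 2
Ratio = 2/2
= 1.00


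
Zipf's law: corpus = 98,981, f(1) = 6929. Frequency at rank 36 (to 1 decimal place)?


Zipf's law: f(r) = f(1) / r
f(1) = 6929
f(36) = 6929 / 36
= 192.5 occurrences


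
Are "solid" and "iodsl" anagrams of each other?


Word 1: "solid" → sorted: dilos
Word 2: "iodsl" → sorted: dilos
Same letters? dilos == dilos
Anagram = Yes


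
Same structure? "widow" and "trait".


Pattern of "widow": [0, 1, 2, 3, 0]
Pattern of "trait": [0, 1, 2, 3, 0]
Patterns match
Same pattern = Yes


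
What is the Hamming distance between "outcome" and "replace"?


Comparing character by character (same length = 7):
  Pos 0: 'o' vs 'r' !=
  Pos 1: 'u' vs 'e' !=
  Pos 2: 't' vs 'p' !=
  Pos 3: 'c' vs 'l' !=
  Pos 4: 'o' vs 'a' !=
  Pos 5: 'm' vs 'c' !=
  Pos 6: 'e' vs 'e' =
Hamming distance = 6


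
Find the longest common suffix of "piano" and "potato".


Word 1: "piano"
Word 2: "potato"
Comparing from end:
  Pos -1: 'o' == 'o'
  Pos -2: 'n' != 't' (stop)
LCS = "o" (length 1)


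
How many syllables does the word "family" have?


Word: "family"
Syllable breakdown: fam | i | ly
Counting: 3 parts
= 3 syllables


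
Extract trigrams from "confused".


Word: "confused" (length 8)
Number of trigrams = 8 - 3 + 1 = 6
  Position 0: "con"
  Position 1: "onf"
  Position 2: "nfu"
  Position 3: "fus"
  Position 4: "use"
  Position 5: "sed"
Trigrams = "con", "onf", "nfu", "fus", "use", "sed"


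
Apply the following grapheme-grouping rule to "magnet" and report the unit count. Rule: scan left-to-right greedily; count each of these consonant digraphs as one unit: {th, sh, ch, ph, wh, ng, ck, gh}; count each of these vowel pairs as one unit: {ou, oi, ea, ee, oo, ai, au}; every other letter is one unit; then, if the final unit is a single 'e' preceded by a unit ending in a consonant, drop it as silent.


Word: "magnet" (6 letters)
Left-to-right scan:
  (1) 'm' (letter)
  (2) 'a' (letter)
  (3) 'g' (letter)
  (4) 'n' (letter)
  (5) 'e' (letter)
  (6) 't' (letter)
Units from scan: 6
Sound units = 6 units


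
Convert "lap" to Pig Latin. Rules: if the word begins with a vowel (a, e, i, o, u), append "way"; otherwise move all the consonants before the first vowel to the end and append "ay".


Word: "lap"
Starts with consonant(s) → move to end, add 'ay'
Consonant cluster: "l"
Pig Latin = "aplay"


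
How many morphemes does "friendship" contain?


Word: "friendship"
Morphemes: friend / -ship
Each morpheme carries meaning
= 2 morphemes


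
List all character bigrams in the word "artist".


Word: "artist" (length 6)
Number of bigrams = 6 - 2 + 1 = 5
  Position 0: "ar"
  Position 1: "rt"
  Position 2: "ti"
  Position 3: "is"
  Position 4: "st"
Bigrams = "ar", "rt", "ti", "is", "st"


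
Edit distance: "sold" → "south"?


Word 1: "sold" (length 4)
Word 2: "south" (length 5)
One optimal edit sequence (insert/delete/substitute each cost 1):
  1. keep 's'
  2. keep 'o'
  3. insert 'u'  (+1)
  4. substitute 'l' -> 't'  (+1)
  5. substitute 'd' -> 'h'  (+1)
Total edit operations: 3
Edit distance = 3


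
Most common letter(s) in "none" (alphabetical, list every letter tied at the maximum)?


Word: "none"
Letter counts:
  'e': 1
  'n': 2
  'o': 1
Maximum count = 2
Most frequent = 'n' (2 times each)


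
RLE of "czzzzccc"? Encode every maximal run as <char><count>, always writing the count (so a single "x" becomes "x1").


String: "czzzzccc"
Scanning for consecutive runs:
  'c' x 1
  'z' x 4
  'c' x 3
RLE = "c1z4c3"


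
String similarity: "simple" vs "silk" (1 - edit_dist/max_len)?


Word 1: "simple" (length 6)
Word 2: "silk" (length 4)
One optimal edit sequence:
  1. keep 's'
  2. keep 'i'
  3. delete 'm'  (+1)
  4. delete 'p'  (+1)
  5. keep 'l'
  6. substitute 'e' -> 'k'  (+1)
Edit distance = 3
Max length = max(6, 4) = 6
Similarity = 1 - 3/6
= 0.5000


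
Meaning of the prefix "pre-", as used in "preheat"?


Prefix: pre-
Example: preheat = pre- + heat
Meaning = before


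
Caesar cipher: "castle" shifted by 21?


Word: "castle"
Shift: 21
Each letter → (letter + shift) mod 26:
  'c' (2) + 21 = 23 → 'x'
  'a' (0) + 21 = 21 → 'v'
  's' (18) + 21 = 13 → 'n'
  't' (19) + 21 = 14 → 'o'
  'l' (11) + 21 = 6 → 'g'
  'e' (4) + 21 = 25 → 'z'
Result = "xvnogz"


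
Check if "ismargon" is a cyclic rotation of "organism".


Word: "organism", Candidate: "ismargon"
Method: check if candidate is substring of word+word
"organismorganism" contains "ismargon"? No
Is rotation = No


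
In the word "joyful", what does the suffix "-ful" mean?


Suffix: -ful
As in: joyful -> joy + -ful
Meaning = full of


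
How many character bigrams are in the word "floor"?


Word: "floor" (length 5)
Number of 2-grams = length - 2 + 1 = 5 - 2 + 1
= 4


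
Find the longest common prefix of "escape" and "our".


Word 1: "escape"
Word 2: "our"
Comparing from start:
  Pos 0: 'e' != 'o' (stop)
LCP = "" (length 0)


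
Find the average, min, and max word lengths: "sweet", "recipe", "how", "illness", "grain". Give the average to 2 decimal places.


Lengths: "sweet"=5, "recipe"=6, "how"=3, "illness"=7, "grain"=5
Sum = 26, Count = 5
Average = 26/5 = 5.20
= avg=5.20, min=3, max=7


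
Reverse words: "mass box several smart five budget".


Original: "mass box several smart five budget"
Words (1..n): mass | box | several | smart | five | budget
Reversed (n..1): budget | five | smart | several | box | mass
Result = "budget five smart several box mass"


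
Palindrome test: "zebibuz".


Word: "zebibuz"
Reversed: "zubibez"
Forward == Backward? zebibuz != zubibez
Palindrome = No


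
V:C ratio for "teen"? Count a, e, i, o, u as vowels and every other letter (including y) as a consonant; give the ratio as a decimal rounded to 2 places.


Word: "teen"
Vowels (a,e,i,o,u): 2
Consonants: 2
Ratio = 2/2
= 1.00


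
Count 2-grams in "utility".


Word: "utility" (length 7)
Number of 2-grams = length - 2 + 1 = 7 - 2 + 1
= 6


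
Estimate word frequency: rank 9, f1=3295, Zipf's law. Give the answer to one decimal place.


Zipf's law: f(r) = f(1) / r
f(1) = 3295
f(9) = 3295 / 9
= 366.1 occurrences


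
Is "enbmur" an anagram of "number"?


Word 1: "number" → sorted: bemnru
Word 2: "enbmur" → sorted: bemnru
Same letters? bemnru == bemnru
Anagram = Yes


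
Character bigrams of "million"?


Word: "million" (length 7)
Number of bigrams = 7 - 2 + 1 = 6
  Position 0: "mi"
  Position 1: "il"
  Position 2: "ll"
  Position 3: "li"
  Position 4: "io"
  Position 5: "on"
Bigrams = "mi", "il", "ll", "li", "io", "on"


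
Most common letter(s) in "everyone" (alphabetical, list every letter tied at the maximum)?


Word: "everyone"
Letter counts:
  'e': 3
  'n': 1
  'o': 1
  'r': 1
  'v': 1
  'y': 1
Maximum count = 3
Most frequent = 'e' (3 times each)


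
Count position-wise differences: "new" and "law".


Comparing character by character (same length = 3):
  Pos 0: 'n' vs 'l' !=
  Pos 1: 'e' vs 'a' !=
  Pos 2: 'w' vs 'w' =
Hamming distance = 2


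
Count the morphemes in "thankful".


Word: "thankful"
Morphemes: thank | -ful
Each morpheme carries meaning
= 2 morphemes


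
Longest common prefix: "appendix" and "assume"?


Word 1: "appendix"
Word 2: "assume"
Comparing from start:
  Pos 0: 'a' == 'a'
  Pos 1: 'p' != 's' (stop)
LCP = "a" (length 1)


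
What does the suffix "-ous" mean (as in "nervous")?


Suffix: -ous
Example: nervous = nerve + -ous, with a spelling change
Meaning = having quality of


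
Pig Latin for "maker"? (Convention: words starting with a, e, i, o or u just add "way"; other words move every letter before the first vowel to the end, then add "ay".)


Word: "maker"
Starts with consonant(s) → move to end, add 'ay'
Consonant cluster: "m"
Pig Latin = "akermay"


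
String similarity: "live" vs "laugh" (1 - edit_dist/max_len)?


Word 1: "live" (length 4)
Word 2: "laugh" (length 5)
One optimal edit sequence:
  1. keep 'l'
  2. insert 'a'  (+1)
  3. substitute 'i' -> 'u'  (+1)
  4. substitute 'v' -> 'g'  (+1)
  5. substitute 'e' -> 'h'  (+1)
Edit distance = 4
Max length = max(4, 5) = 5
Similarity = 1 - 4/5
= 0.2000


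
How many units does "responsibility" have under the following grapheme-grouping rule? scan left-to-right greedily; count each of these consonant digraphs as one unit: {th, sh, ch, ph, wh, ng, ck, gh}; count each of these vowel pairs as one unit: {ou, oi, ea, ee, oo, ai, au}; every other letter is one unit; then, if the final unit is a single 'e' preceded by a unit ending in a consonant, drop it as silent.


Word: "responsibility" (14 letters)
Left-to-right scan:
  [1] 'r' (letter)
  [2] 'e' (letter)
  [3] 's' (letter)
  [4] 'p' (letter)
  [5] 'o' (letter)
  [6] 'n' (letter)
  [7] 's' (letter)
  [8] 'i' (letter)
  [9] 'b' (letter)
  [10] 'i' (letter)
  [11] 'l' (letter)
  [12] 'i' (letter)
  [13] 't' (letter)
  [14] 'y' (letter)
Units from scan: 14
Sound units = 14 units


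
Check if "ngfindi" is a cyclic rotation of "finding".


Word: "finding", Candidate: "ngfindi"
Method: check if candidate is substring of word+word
"findingfinding" contains "ngfindi"? Yes
Is rotation = Yes


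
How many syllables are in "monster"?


Word: "monster"
Syllable breakdown: mon · ster
Counting: 2 parts
= 2 syllables


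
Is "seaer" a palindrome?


Word: "seaer"
Reversed: "reaes"
Forward == Backward? seaer != reaes
Palindrome = No


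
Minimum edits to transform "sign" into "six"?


Word 1: "sign" (length 4)
Word 2: "six" (length 3)
One optimal edit sequence (insert/delete/substitute each cost 1):
  1. keep 's'
  2. keep 'i'
  3. delete 'g'  (+1)
  4. substitute 'n' -> 'x'  (+1)
Total edit operations: 2
Edit distance = 2


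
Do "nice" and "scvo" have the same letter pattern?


Pattern of "nice": [0, 1, 2, 3]
Pattern of "scvo": [0, 1, 2, 3]
Patterns match
Same pattern = Yes


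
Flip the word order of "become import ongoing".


Original: "become import ongoing"
Words (1..n): become | import | ongoing
Reversed (n..1): ongoing | import | become
Result = "ongoing import become"


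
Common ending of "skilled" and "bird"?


Word 1: "skilled"
Word 2: "bird"
Comparing from end:
  Pos -1: 'd' == 'd'
  Pos -2: 'e' != 'r' (stop)
LCS = "d" (length 1)


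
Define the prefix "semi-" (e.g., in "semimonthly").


Prefix: semi-
As in: semimonthly -> semi- + monthly
Meaning = half


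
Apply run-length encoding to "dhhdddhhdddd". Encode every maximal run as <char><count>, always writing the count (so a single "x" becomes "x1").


String: "dhhdddhhdddd"
Scanning for consecutive runs:
  'd' x 1
  'h' x 2
  'd' x 3
  'h' x 2
  'd' x 4
RLE = "d1h2d3h2d4"


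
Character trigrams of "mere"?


Word: "mere" (length 4)
Number of trigrams = 4 - 3 + 1 = 2
  Position 0: "mer"
  Position 1: "ere"
Trigrams = "mer", "ere"


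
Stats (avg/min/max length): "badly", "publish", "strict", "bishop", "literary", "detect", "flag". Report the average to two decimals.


Lengths: "badly"=5, "publish"=7, "strict"=6, "bishop"=6, "literary"=8, "detect"=6, "flag"=4
Sum = 42, Count = 7
Average = 42/7 = 6.00
= avg=6.00, min=4, max=8


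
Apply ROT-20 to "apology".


Word: "apology"
Shift: 20
Each letter → (letter + shift) mod 26:
  'a' (0) + 20 = 20 → 'u'
  'p' (15) + 20 = 9 → 'j'
  'o' (14) + 20 = 8 → 'i'
  'l' (11) + 20 = 5 → 'f'
  'o' (14) + 20 = 8 → 'i'
  'g' (6) + 20 = 0 → 'a'
  'y' (24) + 20 = 18 → 's'
Result = "ujifias"


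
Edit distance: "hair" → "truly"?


Word 1: "hair" (length 4)
Word 2: "truly" (length 5)
One optimal edit sequence (insert/delete/substitute each cost 1):
  1. insert 't'  (+1)
  2. substitute 'h' -> 'r'  (+1)
  3. substitute 'a' -> 'u'  (+1)
  4. substitute 'i' -> 'l'  (+1)
  5. substitute 'r' -> 'y'  (+1)
Total edit operations: 5
Edit distance = 5


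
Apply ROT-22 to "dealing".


Word: "dealing"
Shift: 22
Each letter → (letter + shift) mod 26:
  'd' (3) + 22 = 25 → 'z'
  'e' (4) + 22 = 0 → 'a'
  'a' (0) + 22 = 22 → 'w'
  'l' (11) + 22 = 7 → 'h'
  'i' (8) + 22 = 4 → 'e'
  'n' (13) + 22 = 9 → 'j'
  'g' (6) + 22 = 2 → 'c'
Result = "zawhejc"


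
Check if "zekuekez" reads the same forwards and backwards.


Word: "zekuekez"
Reversed: "zekeukez"
Forward == Backward? zekuekez != zekeukez
Palindrome = No


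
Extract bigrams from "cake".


Word: "cake" (length 4)
Number of bigrams = 4 - 2 + 1 = 3
  Position 0: "ca"
  Position 1: "ak"
  Position 2: "ke"
Bigrams = "ca", "ak", "ke"


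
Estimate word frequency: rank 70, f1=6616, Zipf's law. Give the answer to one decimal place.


Zipf's law: f(r) = f(1) / r
f(1) = 6616
f(70) = 6616 / 70
= 94.5 occurrences


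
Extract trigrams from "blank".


Word: "blank" (length 5)
Number of trigrams = 5 - 3 + 1 = 3
  Position 0: "bla"
  Position 1: "lan"
  Position 2: "ank"
Trigrams = "bla", "lan", "ank"


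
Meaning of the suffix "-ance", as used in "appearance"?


Suffix: -ance
Example: appearance (appear + -ance)
Meaning = state of


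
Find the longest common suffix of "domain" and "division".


Word 1: "domain"
Word 2: "division"
Comparing from end:
  Pos -1: 'n' == 'n'
  Pos -2: 'i' != 'o' (stop)
LCS = "n" (length 1)


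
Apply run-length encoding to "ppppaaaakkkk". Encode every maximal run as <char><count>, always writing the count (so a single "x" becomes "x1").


String: "ppppaaaakkkk"
Scanning for consecutive runs:
  'p' x 4
  'a' x 4
  'k' x 4
RLE = "p4a4k4"


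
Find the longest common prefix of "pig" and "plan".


Word 1: "pig"
Word 2: "plan"
Comparing from start:
  Pos 0: 'p' == 'p'
  Pos 1: 'i' != 'l' (stop)
LCP = "p" (length 1)


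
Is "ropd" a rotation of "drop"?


Word: "drop", Candidate: "ropd"
Method: check if candidate is substring of word+word
"dropdrop" contains "ropd"? Yes
Is rotation = Yes


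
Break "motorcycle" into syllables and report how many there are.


Word: "motorcycle"
Syllable breakdown: mo · tor · cy · cle
Counting: 4 parts
= 4 syllables


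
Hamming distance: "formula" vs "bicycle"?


Comparing character by character (same length = 7):
  Pos 0: 'f' vs 'b' !=
  Pos 1: 'o' vs 'i' !=
  Pos 2: 'r' vs 'c' !=
  Pos 3: 'm' vs 'y' !=
  Pos 4: 'u' vs 'c' !=
  Pos 5: 'l' vs 'l' =
  Pos 6: 'a' vs 'e' !=
Hamming distance = 6


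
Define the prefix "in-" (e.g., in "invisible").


Prefix: in-
Example: invisible = in- + visible
Meaning = not / into


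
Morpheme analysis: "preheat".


Word: "preheat"
Morphemes: pre- | heat
Each morpheme carries meaning
= 2 morphemes


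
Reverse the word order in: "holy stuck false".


Original: "holy stuck false"
Words (1..n): holy | stuck | false
Reversed (n..1): false | stuck | holy
Result = "false stuck holy"


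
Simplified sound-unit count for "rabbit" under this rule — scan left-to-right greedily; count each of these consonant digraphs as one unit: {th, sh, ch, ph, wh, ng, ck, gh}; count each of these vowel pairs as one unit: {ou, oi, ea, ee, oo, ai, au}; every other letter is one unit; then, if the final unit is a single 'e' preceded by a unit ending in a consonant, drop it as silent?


Word: "rabbit" (6 letters)
Left-to-right scan:
  (1) 'r' (letter)
  (2) 'a' (letter)
  (3) 'b' (letter)
  (4) 'b' (letter)
  (5) 'i' (letter)
  (6) 't' (letter)
Units from scan: 6
Sound units = 6 units


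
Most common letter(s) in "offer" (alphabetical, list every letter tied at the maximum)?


Word: "offer"
Letter counts:
  'e': 1
  'f': 2
  'o': 1
  'r': 1
Maximum count = 2
Most frequent = 'f' (2 times each)


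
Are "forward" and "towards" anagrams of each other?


Word 1: "forward" → sorted: adforrw
Word 2: "towards" → sorted: adorstw
Same letters? adforrw != adorstw
Anagram = No


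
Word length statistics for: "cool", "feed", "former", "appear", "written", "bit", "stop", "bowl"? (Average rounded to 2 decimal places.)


Lengths: "cool"=4, "feed"=4, "former"=6, "appear"=6, "written"=7, "bit"=3, "stop"=4, "bowl"=4
Sum = 38, Count = 8
Average = 38/8 = 4.75
= avg=4.75, min=3, max=7


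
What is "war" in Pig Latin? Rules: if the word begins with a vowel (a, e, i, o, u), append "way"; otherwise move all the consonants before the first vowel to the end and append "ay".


Word: "war"
Starts with consonant(s) → move to end, add 'ay'
Consonant cluster: "w"
Pig Latin = "arway"


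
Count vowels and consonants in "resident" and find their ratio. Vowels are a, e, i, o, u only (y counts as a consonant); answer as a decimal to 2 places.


Word: "resident"
Vowels (a,e,i,o,u): 3
Consonants: 5
Ratio = 3/5
= 0.60


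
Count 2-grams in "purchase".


Word: "purchase" (length 8)
Number of 2-grams = length - 2 + 1 = 8 - 2 + 1
= 7


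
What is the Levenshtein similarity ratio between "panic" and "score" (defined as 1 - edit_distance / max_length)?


Word 1: "panic" (length 5)
Word 2: "score" (length 5)
One optimal edit sequence:
  1. substitute 'p' -> 's'  (+1)
  2. substitute 'a' -> 'c'  (+1)
  3. substitute 'n' -> 'o'  (+1)
  4. substitute 'i' -> 'r'  (+1)
  5. substitute 'c' -> 'e'  (+1)
Edit distance = 5
Max length = max(5, 5) = 5
Similarity = 1 - 5/5
= 0.0000


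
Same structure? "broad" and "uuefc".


Pattern of "broad": [0, 1, 2, 3, 4]
Pattern of "uuefc": [0, 0, 1, 2, 3]
Patterns do not match
Same pattern = No


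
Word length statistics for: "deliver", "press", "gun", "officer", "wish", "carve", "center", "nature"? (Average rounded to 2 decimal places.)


Lengths: "deliver"=7, "press"=5, "gun"=3, "officer"=7, "wish"=4, "carve"=5, "center"=6, "nature"=6
Sum = 43, Count = 8
Average = 43/8 = 5.38
= avg=5.38, min=3, max=7


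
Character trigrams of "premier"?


Word: "premier" (length 7)
Number of trigrams = 7 - 3 + 1 = 5
  Position 0: "pre"
  Position 1: "rem"
  Position 2: "emi"
  Position 3: "mie"
  Position 4: "ier"
Trigrams = "pre", "rem", "emi", "mie", "ier"


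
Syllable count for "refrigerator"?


Word: "refrigerator"
Syllable breakdown: re-frig-er-a-tor
Counting: 5 parts
= 5 syllables


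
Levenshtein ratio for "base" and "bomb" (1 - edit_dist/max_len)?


Word 1: "base" (length 4)
Word 2: "bomb" (length 4)
One optimal edit sequence:
  1. keep 'b'
  2. substitute 'a' -> 'o'  (+1)
  3. substitute 's' -> 'm'  (+1)
  4. substitute 'e' -> 'b'  (+1)
Edit distance = 3
Max length = max(4, 4) = 4
Similarity = 1 - 3/4
= 0.2500


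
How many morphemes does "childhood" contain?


Word: "childhood"
Morphemes: child + -hood
Each morpheme carries meaning
= 2 morphemes


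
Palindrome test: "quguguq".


Word: "quguguq"
Reversed: "quguguq"
Forward == Backward? quguguq == quguguq
Palindrome = Yes


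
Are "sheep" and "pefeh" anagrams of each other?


Word 1: "sheep" → sorted: eehps
Word 2: "pefeh" → sorted: eefhp
Same letters? eehps != eefhp
Anagram = No


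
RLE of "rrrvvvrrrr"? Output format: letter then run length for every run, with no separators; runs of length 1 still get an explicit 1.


String: "rrrvvvrrrr"
Scanning for consecutive runs:
  'r' x 3
  'v' x 3
  'r' x 4
RLE = "r3v3r4"


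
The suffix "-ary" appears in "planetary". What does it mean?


Suffix: -ary
As in: planetary -> planet + -ary
Meaning = relating to


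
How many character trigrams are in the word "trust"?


Word: "trust" (length 5)
Number of 3-grams = length - 3 + 1 = 5 - 3 + 1
= 3


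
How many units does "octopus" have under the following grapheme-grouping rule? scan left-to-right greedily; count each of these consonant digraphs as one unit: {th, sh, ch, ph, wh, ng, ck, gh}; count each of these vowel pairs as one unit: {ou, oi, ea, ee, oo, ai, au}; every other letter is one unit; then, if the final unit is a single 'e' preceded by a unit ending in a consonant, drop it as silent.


Word: "octopus" (7 letters)
Left-to-right scan:
  1. 'o' (letter)
  2. 'c' (letter)
  3. 't' (letter)
  4. 'o' (letter)
  5. 'p' (letter)
  6. 'u' (letter)
  7. 's' (letter)
Units from scan: 7
Sound units = 7 units


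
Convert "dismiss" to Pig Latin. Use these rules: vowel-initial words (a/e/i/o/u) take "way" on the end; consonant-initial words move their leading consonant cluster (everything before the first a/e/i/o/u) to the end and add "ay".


Word: "dismiss"
Starts with consonant(s) → move to end, add 'ay'
Consonant cluster: "d"
Pig Latin = "ismissday"


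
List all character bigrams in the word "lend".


Word: "lend" (length 4)
Number of bigrams = 4 - 2 + 1 = 3
  Position 0: "le"
  Position 1: "en"
  Position 2: "nd"
Bigrams = "le", "en", "nd"


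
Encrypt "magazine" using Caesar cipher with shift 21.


Word: "magazine"
Shift: 21
Each letter → (letter + shift) mod 26:
  'm' (12) + 21 = 7 → 'h'
  'a' (0) + 21 = 21 → 'v'
  'g' (6) + 21 = 1 → 'b'
  'a' (0) + 21 = 21 → 'v'
  'z' (25) + 21 = 20 → 'u'
  'i' (8) + 21 = 3 → 'd'
  'n' (13) + 21 = 8 → 'i'
  'e' (4) + 21 = 25 → 'z'
Result = "hvbvudiz"


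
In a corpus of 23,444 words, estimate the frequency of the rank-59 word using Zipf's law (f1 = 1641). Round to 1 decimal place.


Zipf's law: f(r) = f(1) / r
f(1) = 1641
f(59) = 1641 / 59
= 27.8 occurrences


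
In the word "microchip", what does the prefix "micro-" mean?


Prefix: micro-
As in: microchip -> micro- + chip
Meaning = small


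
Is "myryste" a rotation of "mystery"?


Word: "mystery", Candidate: "myryste"
Method: check if candidate is substring of word+word
"mysterymystery" contains "myryste"? No
Is rotation = No


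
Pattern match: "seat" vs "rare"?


Pattern of "seat": [0, 1, 2, 3]
Pattern of "rare": [0, 1, 0, 2]
Patterns do not match
Same pattern = No


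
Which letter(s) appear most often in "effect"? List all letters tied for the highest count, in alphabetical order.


Word: "effect"
Letter counts:
  'c': 1
  'e': 2
  'f': 2
  't': 1
Maximum count = 2
Most frequent = 'e', 'f' (2 times each)


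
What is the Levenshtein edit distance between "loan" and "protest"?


Word 1: "loan" (length 4)
Word 2: "protest" (length 7)
One optimal edit sequence (insert/delete/substitute each cost 1):
  1. insert 'p'  (+1)
  2. substitute 'l' -> 'r'  (+1)
  3. keep 'o'
  4. insert 't'  (+1)
  5. insert 'e'  (+1)
  6. substitute 'a' -> 's'  (+1)
  7. substitute 'n' -> 't'  (+1)
Total edit operations: 6
Edit distance = 6


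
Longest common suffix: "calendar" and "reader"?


Word 1: "calendar"
Word 2: "reader"
Comparing from end:
  Pos -1: 'r' == 'r'
  Pos -2: 'a' != 'e' (stop)
LCS = "r" (length 1)


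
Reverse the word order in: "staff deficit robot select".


Original: "staff deficit robot select"
Words (1..n): staff | deficit | robot | select
Reversed (n..1): select | robot | deficit | staff
Result = "select robot deficit staff"


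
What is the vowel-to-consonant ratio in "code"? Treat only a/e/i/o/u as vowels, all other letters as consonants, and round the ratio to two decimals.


Word: "code"
Vowels (a,e,i,o,u): 2
Consonants: 2
Ratio = 2/2
= 1.00


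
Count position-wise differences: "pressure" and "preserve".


Comparing character by character (same length = 8):
  Pos 0: 'p' vs 'p' =
  Pos 1: 'r' vs 'r' =
  Pos 2: 'e' vs 'e' =
  Pos 3: 's' vs 's' =
  Pos 4: 's' vs 'e' !=
  Pos 5: 'u' vs 'r' !=
  Pos 6: 'r' vs 'v' !=
  Pos 7: 'e' vs 'e' =
Hamming distance = 3


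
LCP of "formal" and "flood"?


Word 1: "formal"
Word 2: "flood"
Comparing from start:
  Pos 0: 'f' == 'f'
  Pos 1: 'o' != 'l' (stop)
LCP = "f" (length 1)


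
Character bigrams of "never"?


Word: "never" (length 5)
Number of bigrams = 5 - 2 + 1 = 4
  Position 0: "ne"
  Position 1: "ev"
  Position 2: "ve"
  Position 3: "er"
Bigrams = "ne", "ev", "ve", "er"


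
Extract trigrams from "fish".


Word: "fish" (length 4)
Number of trigrams = 4 - 3 + 1 = 2
  Position 0: "fis"
  Position 1: "ish"
Trigrams = "fis", "ish"


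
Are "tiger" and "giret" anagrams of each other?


Word 1: "tiger" → sorted: egirt
Word 2: "giret" → sorted: egirt
Same letters? egirt == egirt
Anagram = Yes


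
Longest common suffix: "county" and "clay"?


Word 1: "county"
Word 2: "clay"
Comparing from end:
  Pos -1: 'y' == 'y'
  Pos -2: 't' != 'a' (stop)
LCS = "y" (length 1)


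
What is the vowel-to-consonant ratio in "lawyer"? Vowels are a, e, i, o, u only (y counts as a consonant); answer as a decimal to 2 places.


Word: "lawyer"
Vowels (a,e,i,o,u): 2
Consonants: 4
Ratio = 2/4
= 0.50


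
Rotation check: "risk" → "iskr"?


Word: "risk", Candidate: "iskr"
Method: check if candidate is substring of word+word
"riskrisk" contains "iskr"? Yes
Is rotation = Yes


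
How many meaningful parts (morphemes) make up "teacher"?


Word: "teacher"
Morphemes: teach | -er
Each morpheme carries meaning
= 2 morphemes


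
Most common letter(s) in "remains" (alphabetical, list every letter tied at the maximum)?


Word: "remains"
Letter counts:
  'a': 1
  'e': 1
  'i': 1
  'm': 1
  'n': 1
  'r': 1
  's': 1
Maximum count = 1
Most frequent = 'a', 'e', 'i', 'm', 'n', 'r', 's' (1 time each)


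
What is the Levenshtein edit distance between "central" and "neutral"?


Word 1: "central" (length 7)
Word 2: "neutral" (length 7)
One optimal edit sequence (insert/delete/substitute each cost 1):
  1. substitute 'c' -> 'n'  (+1)
  2. keep 'e'
  3. substitute 'n' -> 'u'  (+1)
  4. keep 't'
  5. keep 'r'
  6. keep 'a'
  7. keep 'l'
Total edit operations: 2
Edit distance = 2


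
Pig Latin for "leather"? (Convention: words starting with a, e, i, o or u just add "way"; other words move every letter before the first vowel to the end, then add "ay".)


Word: "leather"
Starts with consonant(s) → move to end, add 'ay'
Consonant cluster: "l"
Pig Latin = "eatherlay"


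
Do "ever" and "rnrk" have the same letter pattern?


Pattern of "ever": [0, 1, 0, 2]
Pattern of "rnrk": [0, 1, 0, 2]
Patterns match
Same pattern = Yes


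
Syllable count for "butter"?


Word: "butter"
Syllable breakdown: but-ter
Counting: 2 parts
= 2 syllables


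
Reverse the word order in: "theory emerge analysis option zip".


Original: "theory emerge analysis option zip"
Words (1..n): theory | emerge | analysis | option | zip
Reversed (n..1): zip | option | analysis | emerge | theory
Result = "zip option analysis emerge theory"


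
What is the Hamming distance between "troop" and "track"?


Comparing character by character (same length = 5):
  Pos 0: 't' vs 't' =
  Pos 1: 'r' vs 'r' =
  Pos 2: 'o' vs 'a' !=
  Pos 3: 'o' vs 'c' !=
  Pos 4: 'p' vs 'k' !=
Hamming distance = 3


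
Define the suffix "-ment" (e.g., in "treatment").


Suffix: -ment
Example: treatment (treat + -ment)
Meaning = result of action


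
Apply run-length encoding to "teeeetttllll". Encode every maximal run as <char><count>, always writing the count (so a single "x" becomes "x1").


String: "teeeetttllll"
Scanning for consecutive runs:
  't' x 1
  'e' x 4
  't' x 3
  'l' x 4
RLE = "t1e4t3l4"


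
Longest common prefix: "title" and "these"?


Word 1: "title"
Word 2: "these"
Comparing from start:
  Pos 0: 't' == 't'
  Pos 1: 'i' != 'h' (stop)
LCP = "t" (length 1)


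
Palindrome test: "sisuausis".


Word: "sisuausis"
Reversed: "sisuausis"
Forward == Backward? sisuausis == sisuausis
Palindrome = Yes


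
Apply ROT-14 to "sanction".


Word: "sanction"
Shift: 14
Each letter → (letter + shift) mod 26:
  's' (18) + 14 = 6 → 'g'
  'a' (0) + 14 = 14 → 'o'
  'n' (13) + 14 = 1 → 'b'
  'c' (2) + 14 = 16 → 'q'
  't' (19) + 14 = 7 → 'h'
  'i' (8) + 14 = 22 → 'w'
  'o' (14) + 14 = 2 → 'c'
  'n' (13) + 14 = 1 → 'b'
Result = "gobqhwcb"


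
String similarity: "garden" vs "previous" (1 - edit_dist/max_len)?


Word 1: "garden" (length 6)
Word 2: "previous" (length 8)
One optimal edit sequence:
  1. insert 'p'  (+1)
  2. insert 'r'  (+1)
  3. substitute 'g' -> 'e'  (+1)
  4. substitute 'a' -> 'v'  (+1)
  5. substitute 'r' -> 'i'  (+1)
  6. substitute 'd' -> 'o'  (+1)
  7. substitute 'e' -> 'u'  (+1)
  8. substitute 'n' -> 's'  (+1)
Edit distance = 8
Max length = max(6, 8) = 8
Similarity = 1 - 8/8
= 0.0000


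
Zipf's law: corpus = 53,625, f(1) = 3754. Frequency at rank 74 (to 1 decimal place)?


Zipf's law: f(r) = f(1) / r
f(1) = 3754
f(74) = 3754 / 74
= 50.7 occurrences


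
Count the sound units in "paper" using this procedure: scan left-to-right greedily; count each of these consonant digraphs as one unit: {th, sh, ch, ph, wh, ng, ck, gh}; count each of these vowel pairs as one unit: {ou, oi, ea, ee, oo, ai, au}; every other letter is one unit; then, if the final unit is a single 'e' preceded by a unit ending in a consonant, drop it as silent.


Word: "paper" (5 letters)
Left-to-right scan:
  [1] 'p' (letter)
  [2] 'a' (letter)
  [3] 'p' (letter)
  [4] 'e' (letter)
  [5] 'r' (letter)
Units from scan: 5
Sound units = 5 units


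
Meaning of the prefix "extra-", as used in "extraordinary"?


Prefix: extra-
Example: extraordinary = extra- + ordinary
Meaning = beyond


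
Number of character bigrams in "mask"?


Word: "mask" (length 4)
Number of 2-grams = length - 2 + 1 = 4 - 2 + 1
= 3


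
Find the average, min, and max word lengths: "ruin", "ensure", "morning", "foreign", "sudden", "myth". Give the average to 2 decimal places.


Lengths: "ruin"=4, "ensure"=6, "morning"=7, "foreign"=7, "sudden"=6, "myth"=4
Sum = 34, Count = 6
Average = 34/6 = 5.67
= avg=5.67, min=4, max=7


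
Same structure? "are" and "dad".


Pattern of "are": [0, 1, 2]
Pattern of "dad": [0, 1, 0]
Patterns do not match
Same pattern = No


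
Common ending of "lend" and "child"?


Word 1: "lend"
Word 2: "child"
Comparing from end:
  Pos -1: 'd' == 'd'
  Pos -2: 'n' != 'l' (stop)
LCS = "d" (length 1)


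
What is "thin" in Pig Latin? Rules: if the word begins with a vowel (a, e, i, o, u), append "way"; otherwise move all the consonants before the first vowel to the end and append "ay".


Word: "thin"
Starts with consonant(s) → move to end, add 'ay'
Consonant cluster: "th"
Pig Latin = "inthay"


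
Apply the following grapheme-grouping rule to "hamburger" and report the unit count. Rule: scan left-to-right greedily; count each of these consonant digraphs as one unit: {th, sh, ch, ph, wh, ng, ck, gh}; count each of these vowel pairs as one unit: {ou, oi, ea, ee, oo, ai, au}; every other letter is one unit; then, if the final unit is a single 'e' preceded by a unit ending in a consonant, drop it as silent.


Word: "hamburger" (9 letters)
Left-to-right scan:
  [1] 'h' (letter)
  [2] 'a' (letter)
  [3] 'm' (letter)
  [4] 'b' (letter)
  [5] 'u' (letter)
  [6] 'r' (letter)
  [7] 'g' (letter)
  [8] 'e' (letter)
  [9] 'r' (letter)
Units from scan: 9
Sound units = 9 units


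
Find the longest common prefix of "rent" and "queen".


Word 1: "rent"
Word 2: "queen"
Comparing from start:
  Pos 0: 'r' != 'q' (stop)
LCP = "" (length 0)


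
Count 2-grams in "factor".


Word: "factor" (length 6)
Number of 2-grams = length - 2 + 1 = 6 - 2 + 1
= 5


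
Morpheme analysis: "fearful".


Word: "fearful"
Morphemes: fear | -ful
Each morpheme carries meaning
= 2 morphemes


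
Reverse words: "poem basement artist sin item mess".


Original: "poem basement artist sin item mess"
Words (1..n): poem | basement | artist | sin | item | mess
Reversed (n..1): mess | item | sin | artist | basement | poem
Result = "mess item sin artist basement poem"


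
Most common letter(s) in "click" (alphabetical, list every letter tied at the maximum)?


Word: "click"
Letter counts:
  'c': 2
  'i': 1
  'k': 1
  'l': 1
Maximum count = 2
Most frequent = 'c' (2 times each)


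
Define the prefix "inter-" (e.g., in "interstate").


Prefix: inter-
Example: interstate = inter- + state
Meaning = between


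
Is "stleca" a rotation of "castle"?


Word: "castle", Candidate: "stleca"
Method: check if candidate is substring of word+word
"castlecastle" contains "stleca"? Yes
Is rotation = Yes


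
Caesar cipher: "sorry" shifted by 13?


Word: "sorry"
Shift: 13
Each letter → (letter + shift) mod 26:
  's' (18) + 13 = 5 → 'f'
  'o' (14) + 13 = 1 → 'b'
  'r' (17) + 13 = 4 → 'e'
  'r' (17) + 13 = 4 → 'e'
  'y' (24) + 13 = 11 → 'l'
Result = "fbeel"


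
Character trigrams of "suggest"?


Word: "suggest" (length 7)
Number of trigrams = 7 - 3 + 1 = 5
  Position 0: "sug"
  Position 1: "ugg"
  Position 2: "gge"
  Position 3: "ges"
  Position 4: "est"
Trigrams = "sug", "ugg", "gge", "ges", "est"


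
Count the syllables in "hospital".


Word: "hospital"
Syllable breakdown: hos / pi / tal
Counting: 3 parts
= 3 syllables


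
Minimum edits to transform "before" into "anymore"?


Word 1: "before" (length 6)
Word 2: "anymore" (length 7)
One optimal edit sequence (insert/delete/substitute each cost 1):
  1. insert 'a'  (+1)
  2. substitute 'b' -> 'n'  (+1)
  3. substitute 'e' -> 'y'  (+1)
  4. substitute 'f' -> 'm'  (+1)
  5. keep 'o'
  6. keep 'r'
  7. keep 'e'
Total edit operations: 4
Edit distance = 4


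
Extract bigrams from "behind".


Word: "behind" (length 6)
Number of bigrams = 6 - 2 + 1 = 5
  Position 0: "be"
  Position 1: "eh"
  Position 2: "hi"
  Position 3: "in"
  Position 4: "nd"
Bigrams = "be", "eh", "hi", "in", "nd"


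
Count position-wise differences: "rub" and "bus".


Comparing character by character (same length = 3):
  Pos 0: 'r' vs 'b' !=
  Pos 1: 'u' vs 'u' =
  Pos 2: 'b' vs 's' !=
Hamming distance = 2


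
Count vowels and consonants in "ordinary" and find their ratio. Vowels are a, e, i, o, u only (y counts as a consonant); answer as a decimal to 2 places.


Word: "ordinary"
Vowels (a,e,i,o,u): 3
Consonants: 5
Ratio = 3/5
= 0.60


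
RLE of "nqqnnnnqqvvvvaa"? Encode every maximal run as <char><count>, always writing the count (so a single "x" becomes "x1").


String: "nqqnnnnqqvvvvaa"
Scanning for consecutive runs:
  'n' x 1
  'q' x 2
  'n' x 4
  'q' x 2
  'v' x 4
  'a' x 2
RLE = "n1q2n4q2v4a2"


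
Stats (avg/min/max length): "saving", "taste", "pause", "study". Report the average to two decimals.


Lengths: "saving"=6, "taste"=5, "pause"=5, "study"=5
Sum = 21, Count = 4
Average = 21/4 = 5.25
= avg=5.25, min=5, max=6


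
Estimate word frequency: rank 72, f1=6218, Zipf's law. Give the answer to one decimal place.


Zipf's law: f(r) = f(1) / r
f(1) = 6218
f(72) = 6218 / 72
= 86.4 occurrences


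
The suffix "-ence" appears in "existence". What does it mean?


Suffix: -ence
Example: existence (exist + -ence)
Meaning = state of


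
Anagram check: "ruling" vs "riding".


Word 1: "ruling" → sorted: gilnru
Word 2: "riding" → sorted: dgiinr
Same letters? gilnru != dgiinr
Anagram = No


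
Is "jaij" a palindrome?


Word: "jaij"
Reversed: "jiaj"
Forward == Backward? jaij != jiaj
Palindrome = No


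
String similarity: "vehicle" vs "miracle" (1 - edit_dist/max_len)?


Word 1: "vehicle" (length 7)
Word 2: "miracle" (length 7)
One optimal edit sequence:
  1. substitute 'v' -> 'm'  (+1)
  2. substitute 'e' -> 'i'  (+1)
  3. substitute 'h' -> 'r'  (+1)
  4. substitute 'i' -> 'a'  (+1)
  5. keep 'c'
  6. keep 'l'
  7. keep 'e'
Edit distance = 4
Max length = max(7, 7) = 7
Similarity = 1 - 4/7
= 0.4286


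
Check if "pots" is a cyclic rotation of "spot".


Word: "spot", Candidate: "pots"
Method: check if candidate is substring of word+word
"spotspot" contains "pots"? Yes
Is rotation = Yes


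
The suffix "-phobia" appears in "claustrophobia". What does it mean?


Suffix: -phobia
Example: claustrophobia = claustro- + -phobia
Meaning = fear of


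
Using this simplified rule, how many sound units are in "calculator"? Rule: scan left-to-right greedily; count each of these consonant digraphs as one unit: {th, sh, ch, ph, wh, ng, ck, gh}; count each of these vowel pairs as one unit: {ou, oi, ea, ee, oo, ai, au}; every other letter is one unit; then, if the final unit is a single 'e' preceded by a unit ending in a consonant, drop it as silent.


Word: "calculator" (10 letters)
Left-to-right scan:
  1. 'c' (letter)
  2. 'a' (letter)
  3. 'l' (letter)
  4. 'c' (letter)
  5. 'u' (letter)
  6. 'l' (letter)
  7. 'a' (letter)
  8. 't' (letter)
  9. 'o' (letter)
  10. 'r' (letter)
Units from scan: 10
Sound units = 10 units


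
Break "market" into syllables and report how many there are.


Word: "market"
Syllable breakdown: mar-ket
Counting: 2 parts
= 2 syllables


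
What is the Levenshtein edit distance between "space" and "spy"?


Word 1: "space" (length 5)
Word 2: "spy" (length 3)
One optimal edit sequence (insert/delete/substitute each cost 1):
  1. keep 's'
  2. keep 'p'
  3. delete 'a'  (+1)
  4. delete 'c'  (+1)
  5. substitute 'e' -> 'y'  (+1)
Total edit operations: 3
Edit distance = 3


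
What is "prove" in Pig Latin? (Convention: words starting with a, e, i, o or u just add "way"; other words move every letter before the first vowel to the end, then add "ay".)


Word: "prove"
Starts with consonant(s) → move to end, add 'ay'
Consonant cluster: "pr"
Pig Latin = "ovepray"


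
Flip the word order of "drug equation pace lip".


Original: "drug equation pace lip"
Words (1..n): drug | equation | pace | lip
Reversed (n..1): lip | pace | equation | drug
Result = "lip pace equation drug"


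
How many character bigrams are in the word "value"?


Word: "value" (length 5)
Number of 2-grams = length - 2 + 1 = 5 - 2 + 1
= 4


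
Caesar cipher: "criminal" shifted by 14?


Word: "criminal"
Shift: 14
Each letter → (letter + shift) mod 26:
  'c' (2) + 14 = 16 → 'q'
  'r' (17) + 14 = 5 → 'f'
  'i' (8) + 14 = 22 → 'w'
  'm' (12) + 14 = 0 → 'a'
  'i' (8) + 14 = 22 → 'w'
  'n' (13) + 14 = 1 → 'b'
  'a' (0) + 14 = 14 → 'o'
  'l' (11) + 14 = 25 → 'z'
Result = "qfwawboz"


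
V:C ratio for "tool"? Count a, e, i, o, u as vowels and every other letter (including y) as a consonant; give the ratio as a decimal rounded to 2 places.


Word: "tool"
Vowels (a,e,i,o,u): 2
Consonants: 2
Ratio = 2/2
= 1.00


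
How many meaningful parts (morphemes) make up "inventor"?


Word: "inventor"
Morphemes: invent | -or
Each morpheme carries meaning
= 2 morphemes


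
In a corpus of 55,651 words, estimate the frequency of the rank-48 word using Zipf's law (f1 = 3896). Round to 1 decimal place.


Zipf's law: f(r) = f(1) / r
f(1) = 3896
f(48) = 3896 / 48
= 81.2 occurrences
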